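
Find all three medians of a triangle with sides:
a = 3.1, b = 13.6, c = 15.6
Using m_x = ½√(2y² + 2z² - x²):
m_a = ½√(2·13.6² + 2·15.6² - 3.1²) = ½√847.03 = 14.55
m_b = ½√(2·3.1² + 2·15.6² - 13.6²) = ½√320.98 = 8.958
m_c = ½√(2·3.1² + 2·13.6² - 15.6²) = ½√145.78 = 6.037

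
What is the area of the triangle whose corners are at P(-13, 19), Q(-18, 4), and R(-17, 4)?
Using the coordinate formula: Area = (1/2)|x₁(y₂-y₃) + x₂(y₃-y₁) + x₃(y₁-y₂)|
Area = (1/2)|(-13)(4-4) + (-18)(4-19) + (-17)(19-4)|
Area = (1/2)|(-13)*0 + (-18)*(-15) + (-17)*15|
Area = (1/2)|0 + 270 + (-255)|
Area = (1/2)*15 = 7.50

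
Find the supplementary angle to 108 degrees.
Supplementary angles sum to 180 degrees.
Other angle = 180 - 108
Other angle = 72 degrees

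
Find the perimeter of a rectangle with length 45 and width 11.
Perimeter = 2 * (length + width)
Perimeter = 2 * (45 + 11)
Perimeter = 2 * 56
Perimeter = 112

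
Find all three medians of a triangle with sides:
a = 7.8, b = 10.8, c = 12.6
Using m_x = ½√(2y² + 2z² - x²):
m_a = ½√(2·10.8² + 2·12.6² - 7.8²) = ½√489.96 = 11.07
m_b = ½√(2·7.8² + 2·12.6² - 10.8²) = ½√322.56 = 8.98
m_c = ½√(2·7.8² + 2·10.8² - 12.6²) = ½√196.2 = 7.004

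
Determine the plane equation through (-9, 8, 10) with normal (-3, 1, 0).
d = n·P = (-3)(-9) + (1)(8) + (0)(10) = 35
Plane: -3x + y = 35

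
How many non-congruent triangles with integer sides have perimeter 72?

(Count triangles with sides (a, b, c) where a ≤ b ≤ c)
With a ≤ b ≤ c and a + b + c = 72, the triangle inequality a + b > c gives c < 72/2, so c ≤ 35.
Iterate a from 1 to ⌊p/3⌋ = 24; for each a, b ranges from a to ⌊(p−a)/2⌋ with c = p − a − b, keeping only c ≥ b.
Triples: (2, 35, 35), (3, 34, 35), (4, 33, 35), …
Count = 108 triangles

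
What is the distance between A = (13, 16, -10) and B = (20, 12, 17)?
d = √[(7)² + (-4)² + (27)²] = √794 = 28.18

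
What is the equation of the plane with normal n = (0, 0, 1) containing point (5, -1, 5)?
d = n·P = (0)(5) + (0)(-1) + (1)(5) = 5
Plane: z = 5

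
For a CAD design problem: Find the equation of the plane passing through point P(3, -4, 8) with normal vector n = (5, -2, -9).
d = n·P = (5)(3) + (-2)(-4) + (-9)(8) = -49
Plane: 5x - 2y - 9z = -49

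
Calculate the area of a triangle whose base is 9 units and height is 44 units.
Area = (1/2) * base * height
Area = (1/2) * 9 * 44
Area = 198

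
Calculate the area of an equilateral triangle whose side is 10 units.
Area = (sqrt(3)/4) * s²
Area = (sqrt(3)/4) * 10²
Area = (sqrt(3)/4) * 100
Area = 43.30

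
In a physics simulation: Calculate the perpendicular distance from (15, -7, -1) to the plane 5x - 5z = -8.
d = |5(15) + 0(-7) + (-5)(-1) - (-8)| / √(5² + 0² + (-5)²) = 88/√50 = 12.45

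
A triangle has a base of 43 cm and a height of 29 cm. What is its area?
Area = (1/2) * base * height
Area = (1/2) * 43 * 29
Area = 623.50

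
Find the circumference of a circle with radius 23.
Circumference = 2 * pi * r
Circumference = 2 * pi * 23
Circumference = 144.51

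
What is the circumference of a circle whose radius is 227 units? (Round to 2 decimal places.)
Circumference = 2 * pi * r
Circumference = 2 * pi * 227
Circumference = 1426.28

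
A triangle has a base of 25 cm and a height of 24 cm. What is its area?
Area = (1/2) * base * height
Area = (1/2) * 25 * 24
Area = 300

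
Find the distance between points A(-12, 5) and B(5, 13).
Using the distance formula: d = sqrt((x₂-x₁)² + (y₂-y₁)²)
dx = 5 - (-12) = 17
dy = 13 - 5 = 8
d = sqrt(17² + 8²) = sqrt(289 + 64) = sqrt(353) = 18.79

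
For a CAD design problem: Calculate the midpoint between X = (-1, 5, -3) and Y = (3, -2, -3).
Midpoint = ((-1+3)/2, (5-2)/2, (-3-3)/2) = (1, 1.5, -3)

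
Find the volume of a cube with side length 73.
Volume = s³
Volume = 73³
Volume = 389017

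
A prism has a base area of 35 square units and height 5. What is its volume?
Volume = base area * height
Volume = 35 * 5
Volume = 175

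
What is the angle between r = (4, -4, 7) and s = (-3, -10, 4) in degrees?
r·s = 56, |r|² = 81, |s|² = 125
cos θ = 56/√10125 ≈ 0.5565
θ ≈ 56.18°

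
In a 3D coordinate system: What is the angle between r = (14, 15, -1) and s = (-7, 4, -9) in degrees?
r·s = -29, |r|² = 422, |s|² = 146
cos θ = -29/√61612 ≈ -0.1168
θ ≈ 96.71°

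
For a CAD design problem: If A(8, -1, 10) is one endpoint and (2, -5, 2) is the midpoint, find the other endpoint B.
B = (2×2 - 8, 2×(-5) - (-1), 2×2 - 10) = (-4, -9, -6)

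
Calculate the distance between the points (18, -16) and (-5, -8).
Using the distance formula: d = sqrt((x₂-x₁)² + (y₂-y₁)²)
dx = (-5) - 18 = -23
dy = (-8) - (-16) = 8
d = sqrt((-23)² + 8²) = sqrt(529 + 64) = sqrt(593) = 24.35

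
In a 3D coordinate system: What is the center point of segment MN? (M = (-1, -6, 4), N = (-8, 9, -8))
Midpoint = ((-1-8)/2, (-6+9)/2, (4-8)/2) = (-4.5, 1.5, -2)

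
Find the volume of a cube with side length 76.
Volume = s³
Volume = 76³
Volume = 438976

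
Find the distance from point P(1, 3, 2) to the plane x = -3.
d = |1(1) + 0(3) + 0(2) - (-3)| / √(1² + 0² + 0²) = 4/√1 = 4.0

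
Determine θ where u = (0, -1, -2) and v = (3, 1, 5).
u·v = -11, |u|² = 5, |v|² = 35
cos θ = -11/√175 ≈ -0.8315
θ ≈ 146.3°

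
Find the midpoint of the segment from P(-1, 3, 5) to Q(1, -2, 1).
Midpoint = ((-1+1)/2, (3-2)/2, (5+1)/2) = (0, 0.5, 3)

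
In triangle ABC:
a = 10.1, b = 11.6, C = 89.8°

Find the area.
Using A = ½ab·sin(C):
A = ½·10.1·11.6·sin(89.8°) = ½·117.16·0.999994 = 58.58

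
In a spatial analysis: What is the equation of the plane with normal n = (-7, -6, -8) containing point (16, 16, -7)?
d = n·P = (-7)(16) + (-6)(16) + (-8)(-7) = -152
Plane: -7x - 6y - 8z = -152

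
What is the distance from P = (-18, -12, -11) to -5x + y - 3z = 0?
d = |(-5)(-18) + 1(-12) + (-3)(-11) - (0)| / √((-5)² + 1² + (-3)²) = 111/√35 = 18.76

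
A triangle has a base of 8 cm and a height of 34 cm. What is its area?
Area = (1/2) * base * height
Area = (1/2) * 8 * 34
Area = 136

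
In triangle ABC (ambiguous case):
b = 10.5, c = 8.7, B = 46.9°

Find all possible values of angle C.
sin(C)/c = sin(B)/b  →  sin(C) = c·sin(B)/b = 8.7·sin(46.9°)/10.5 = 0.604992
C₁ = arcsin(0.604992) = 37.23°,  C₂ = 180° - C₁ = 142.77°
Check C₂: A = 180° - 46.9° - 142.77° = -9.67° ≤ 0, rejected
C = 37.23° (one solution)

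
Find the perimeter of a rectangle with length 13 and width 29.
Perimeter = 2 * (length + width)
Perimeter = 2 * (13 + 29)
Perimeter = 2 * 42
Perimeter = 84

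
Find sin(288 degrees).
sin(288 degrees) = -0.9511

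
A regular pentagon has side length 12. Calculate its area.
For a regular 5-gon with side length s = 12:
Apothem a = s / (2*tan(pi/5)) = 12 / (2*tan(pi/5)) ≈ 8.2583
Perimeter P = 5 * 12 = 60
Area = (1/2) * P * a = (1/2) * 60 * 8.2583 = 247.75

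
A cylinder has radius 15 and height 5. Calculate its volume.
Volume = pi * r² * h
Volume = pi * 15² * 5
Volume = pi * 225 * 5
Volume = pi * 1125
Volume = 3534.29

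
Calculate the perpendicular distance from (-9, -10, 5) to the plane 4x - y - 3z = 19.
d = |4(-9) + (-1)(-10) + (-3)(5) - (19)| / √(4² + (-1)² + (-3)²) = 60/√26 = 11.77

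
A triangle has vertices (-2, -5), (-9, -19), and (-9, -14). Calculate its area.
Using the coordinate formula: Area = (1/2)|x₁(y₂-y₃) + x₂(y₃-y₁) + x₃(y₁-y₂)|
Area = (1/2)|(-2)((-19)-(-14)) + (-9)((-14)-(-5)) + (-9)((-5)-(-19))|
Area = (1/2)|(-2)*(-5) + (-9)*(-9) + (-9)*14|
Area = (1/2)|10 + 81 + (-126)|
Area = (1/2)*35 = 17.50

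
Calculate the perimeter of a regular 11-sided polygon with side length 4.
Perimeter = number of sides * side length
Perimeter = 11 * 4
Perimeter = 44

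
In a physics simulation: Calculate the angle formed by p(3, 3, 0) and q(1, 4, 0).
p·q = 15, |p|² = 18, |q|² = 17
cos θ = 15/√306 ≈ 0.8575
θ ≈ 30.96°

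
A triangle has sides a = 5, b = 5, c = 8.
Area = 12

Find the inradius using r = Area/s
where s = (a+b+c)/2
s = (5+5+8)/2 = 9
r = Area/s = 12/9 = 1.333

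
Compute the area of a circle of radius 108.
Area = pi * r²
Area = pi * 108²
Area = pi * 11664
Area = 36643.54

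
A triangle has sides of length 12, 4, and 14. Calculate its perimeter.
Perimeter = sum of all sides
Perimeter = 12 + 4 + 14
Perimeter = 30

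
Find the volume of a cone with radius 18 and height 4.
Volume = (1/3) * pi * r² * h
Volume = (1/3) * pi * 18² * 4
Volume = (1/3) * pi * 324 * 4
Volume = (1/3) * pi * 1296
Volume = 1357.17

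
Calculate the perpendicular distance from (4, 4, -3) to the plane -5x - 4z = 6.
d = |(-5)(4) + 0(4) + (-4)(-3) - (6)| / √((-5)² + 0² + (-4)²) = 14/√41 = 2.186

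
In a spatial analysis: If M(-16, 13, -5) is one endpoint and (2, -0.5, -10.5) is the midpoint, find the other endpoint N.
N = (2×2 - (-16), 2×(-0.5) - 13, 2×(-10.5) - (-5)) = (20, -14, -16)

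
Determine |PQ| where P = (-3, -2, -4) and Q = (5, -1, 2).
d = √[(8)² + (1)² + (6)²] = √101 = 10.05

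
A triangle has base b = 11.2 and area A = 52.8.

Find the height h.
A = ½bh  →  h = 2A/b
h = 2·52.8/11.2 = 9.429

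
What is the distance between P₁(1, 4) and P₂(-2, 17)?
Using the distance formula: d = sqrt((x₂-x₁)² + (y₂-y₁)²)
dx = (-2) - 1 = -3
dy = 17 - 4 = 13
d = sqrt((-3)² + 13²) = sqrt(9 + 169) = sqrt(178) = 13.34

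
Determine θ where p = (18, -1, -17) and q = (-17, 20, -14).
p·q = -88, |p|² = 614, |q|² = 885
cos θ = -88/√543390 ≈ -0.1194
θ ≈ 96.86°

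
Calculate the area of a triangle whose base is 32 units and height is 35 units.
Area = (1/2) * base * height
Area = (1/2) * 32 * 35
Area = 560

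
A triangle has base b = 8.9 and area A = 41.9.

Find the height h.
A = ½bh  →  h = 2A/b
h = 2·41.9/8.9 = 9.416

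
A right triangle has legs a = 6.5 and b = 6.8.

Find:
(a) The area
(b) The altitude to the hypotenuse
(a) Area = ½ab = ½·6.5·6.8 = 22.1
(b) Hypotenuse c = √(6.5² + 6.8²) = √88.49 = 9.40691
    Area = ½·c·h_c  →  h_c = 2·Area/c = 2·22.1/9.40691 = 4.699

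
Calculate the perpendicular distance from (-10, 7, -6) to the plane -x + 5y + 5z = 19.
d = |(-1)(-10) + 5(7) + 5(-6) - (19)| / √((-1)² + 5² + 5²) = 4/√51 = 0.5601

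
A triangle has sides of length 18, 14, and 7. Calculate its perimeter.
Perimeter = sum of all sides
Perimeter = 18 + 14 + 7
Perimeter = 39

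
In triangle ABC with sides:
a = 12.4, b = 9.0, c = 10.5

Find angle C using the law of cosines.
cos(C) = (a² + b² - c²)/(2ab)
cos(C) = (12.4² + 9.0² - 10.5²)/(2·12.4·9.0) = 124.51/223.2 = 0.557841
C = arccos(0.557841) = 56.09°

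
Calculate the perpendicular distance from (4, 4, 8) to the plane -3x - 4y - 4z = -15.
d = |(-3)(4) + (-4)(4) + (-4)(8) - (-15)| / √((-3)² + (-4)² + (-4)²) = 45/√41 = 7.028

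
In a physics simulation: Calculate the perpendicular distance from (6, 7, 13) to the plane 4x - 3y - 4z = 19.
d = |4(6) + (-3)(7) + (-4)(13) - (19)| / √(4² + (-3)² + (-4)²) = 68/√41 = 10.62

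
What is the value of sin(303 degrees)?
sin(303 degrees) = -0.8387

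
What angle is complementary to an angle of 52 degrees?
Complementary angles sum to 90 degrees.
Other angle = 90 - 52
Other angle = 38 degrees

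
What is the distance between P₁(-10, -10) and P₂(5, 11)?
Using the distance formula: d = sqrt((x₂-x₁)² + (y₂-y₁)²)
dx = 5 - (-10) = 15
dy = 11 - (-10) = 21
d = sqrt(15² + 21²) = sqrt(225 + 441) = sqrt(666) = 25.81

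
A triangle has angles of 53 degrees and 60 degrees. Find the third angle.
Sum of angles in a triangle = 180 degrees
Third angle = 180 - 53 - 60
Third angle = 67 degrees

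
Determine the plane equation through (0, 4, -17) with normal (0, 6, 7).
d = n·P = (0)(0) + (6)(4) + (7)(-17) = -95
Plane: 6y + 7z = -95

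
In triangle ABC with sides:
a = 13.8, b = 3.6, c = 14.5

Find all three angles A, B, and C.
By the law of cosines:
cos(A) = (b² + c² - a²)/(2bc) = 0.313889  →  A = 71.71°
cos(B) = (a² + c² - b²)/(2ac) = 0.968841  →  B = 14.34°
cos(C) = (a² + b² - c²)/(2ab) = -0.068941  →  C = 93.95°
Check: A + B + C = 180.0° ✓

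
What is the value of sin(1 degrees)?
sin(1 degrees) = 0.0175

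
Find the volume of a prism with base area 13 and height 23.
Volume = base area * height
Volume = 13 * 23
Volume = 299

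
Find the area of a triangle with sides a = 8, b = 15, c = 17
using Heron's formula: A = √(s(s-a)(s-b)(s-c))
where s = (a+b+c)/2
s = (8+15+17)/2 = 20
A = √(20·12·5·3) = √3600 = 60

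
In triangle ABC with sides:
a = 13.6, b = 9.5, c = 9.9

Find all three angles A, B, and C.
By the law of cosines:
cos(A) = (b² + c² - a²)/(2bc) = 0.017544  →  A = 88.99°
cos(B) = (a² + c² - b²)/(2ac) = 0.715686  →  B = 44.3°
cos(C) = (a² + b² - c²)/(2ab) = 0.685759  →  C = 46.7°
Check: A + B + C = 180.0° ✓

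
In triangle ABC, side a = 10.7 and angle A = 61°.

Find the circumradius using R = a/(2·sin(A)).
R = a/(2·sin(A)) = 10.7/(2·sin(61°))
R = 10.7/(2·0.874620) = 10.7/1.749239 = 6.117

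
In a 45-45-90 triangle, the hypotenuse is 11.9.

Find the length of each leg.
In a 45-45-90 triangle, hypotenuse = leg·√2  →  leg = hypotenuse/√2
leg = 11.9/√2 = 8.415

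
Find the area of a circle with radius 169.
Area = pi * r²
Area = pi * 169²
Area = pi * 28561
Area = 89727.03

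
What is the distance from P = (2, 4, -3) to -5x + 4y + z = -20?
d = |(-5)(2) + 4(4) + 1(-3) - (-20)| / √((-5)² + 4² + 1²) = 23/√42 = 3.549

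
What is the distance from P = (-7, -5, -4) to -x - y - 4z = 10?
d = |(-1)(-7) + (-1)(-5) + (-4)(-4) - (10)| / √((-1)² + (-1)² + (-4)²) = 18/√18 = 4.243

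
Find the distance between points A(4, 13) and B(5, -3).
Using the distance formula: d = sqrt((x₂-x₁)² + (y₂-y₁)²)
dx = 5 - 4 = 1
dy = (-3) - 13 = -16
d = sqrt(1² + (-16)²) = sqrt(1 + 256) = sqrt(257) = 16.03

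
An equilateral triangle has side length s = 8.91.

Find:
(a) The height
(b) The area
(a) Height h = s·√3/2 = 8.91·√3/2 = 7.716
(b) Area = (√3/4)·s² = (√3/4)·8.91² = (√3/4)·79.3881 = 34.38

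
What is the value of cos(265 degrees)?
cos(265 degrees) = -0.0872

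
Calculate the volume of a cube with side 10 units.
Volume = s³
Volume = 10³
Volume = 1000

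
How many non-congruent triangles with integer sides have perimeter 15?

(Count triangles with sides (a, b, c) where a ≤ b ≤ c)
With a ≤ b ≤ c and a + b + c = 15, the triangle inequality a + b > c gives c < 15/2, so c ≤ 7.
Iterate a from 1 to ⌊p/3⌋ = 5; for each a, b ranges from a to ⌊(p−a)/2⌋ with c = p − a − b, keeping only c ≥ b.
Triples: (1, 7, 7), (2, 6, 7), (3, 5, 7), …
Count = 7 triangles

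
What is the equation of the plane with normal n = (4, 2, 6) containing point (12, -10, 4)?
d = n·P = (4)(12) + (2)(-10) + (6)(4) = 52
Plane: 4x + 2y + 6z = 52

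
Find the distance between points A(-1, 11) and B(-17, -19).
Using the distance formula: d = sqrt((x₂-x₁)² + (y₂-y₁)²)
dx = (-17) - (-1) = -16
dy = (-19) - 11 = -30
d = sqrt((-16)² + (-30)²) = sqrt(256 + 900) = sqrt(1156) = 34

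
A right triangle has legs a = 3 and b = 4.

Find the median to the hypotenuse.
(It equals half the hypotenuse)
Hypotenuse c = √(3² + 4²) = √25 = 5
Median to hypotenuse = c/2 = 2.5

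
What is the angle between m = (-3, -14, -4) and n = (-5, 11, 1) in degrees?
m·n = -143, |m|² = 221, |n|² = 147
cos θ = -143/√32487 ≈ -0.7934
θ ≈ 142.5°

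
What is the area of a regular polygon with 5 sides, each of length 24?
For a regular 5-gon with side length s = 24:
Apothem a = s / (2*tan(pi/5)) = 24 / (2*tan(pi/5)) ≈ 16.51658
Perimeter P = 5 * 24 = 120
Area = (1/2) * P * a = (1/2) * 120 * 16.51658 = 990.99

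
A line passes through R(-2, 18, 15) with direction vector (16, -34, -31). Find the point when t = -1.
P(-1) = (-2 + 16(-1), 18 + (-34)(-1), 15 + (-31)(-1)) = (-18, 52, 46)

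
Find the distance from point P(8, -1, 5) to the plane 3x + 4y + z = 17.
d = |3(8) + 4(-1) + 1(5) - (17)| / √(3² + 4² + 1²) = 8/√26 = 1.569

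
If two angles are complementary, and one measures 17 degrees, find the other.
Complementary angles sum to 90 degrees.
Other angle = 90 - 17
Other angle = 73 degrees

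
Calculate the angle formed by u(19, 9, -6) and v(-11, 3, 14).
u·v = -266, |u|² = 478, |v|² = 326
cos θ = -266/√155828 ≈ -0.6738
θ ≈ 132.4°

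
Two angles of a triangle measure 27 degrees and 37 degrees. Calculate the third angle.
Sum of angles in a triangle = 180 degrees
Third angle = 180 - 27 - 37
Third angle = 116 degrees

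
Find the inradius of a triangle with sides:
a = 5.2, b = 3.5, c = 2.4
s = (a+b+c)/2 = (5.2+3.5+2.4)/2 = 5.55
Area = √(s(s-a)(s-b)(s-c)) = √(5.55·0.35·2.05·3.15) = 3.54171
r = Area/s = 3.54171/5.55 = 0.6381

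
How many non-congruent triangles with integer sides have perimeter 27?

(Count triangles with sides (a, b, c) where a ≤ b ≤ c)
With a ≤ b ≤ c and a + b + c = 27, the triangle inequality a + b > c gives c < 27/2, so c ≤ 13.
Iterate a from 1 to ⌊p/3⌋ = 9; for each a, b ranges from a to ⌊(p−a)/2⌋ with c = p − a − b, keeping only c ≥ b.
Triples: (1, 13, 13), (2, 12, 13), (3, 11, 13), …
Count = 19 triangles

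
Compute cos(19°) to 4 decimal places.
cos(19 degrees) = 0.9455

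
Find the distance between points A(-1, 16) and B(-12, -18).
Using the distance formula: d = sqrt((x₂-x₁)² + (y₂-y₁)²)
dx = (-12) - (-1) = -11
dy = (-18) - 16 = -34
d = sqrt((-11)² + (-34)²) = sqrt(121 + 1156) = sqrt(1277) = 35.74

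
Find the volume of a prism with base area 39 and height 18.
Volume = base area * height
Volume = 39 * 18
Volume = 702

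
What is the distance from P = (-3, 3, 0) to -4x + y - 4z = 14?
d = |(-4)(-3) + 1(3) + (-4)(0) - (14)| / √((-4)² + 1² + (-4)²) = 1/√33 = 0.1741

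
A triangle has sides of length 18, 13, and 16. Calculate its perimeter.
Perimeter = sum of all sides
Perimeter = 18 + 13 + 16
Perimeter = 47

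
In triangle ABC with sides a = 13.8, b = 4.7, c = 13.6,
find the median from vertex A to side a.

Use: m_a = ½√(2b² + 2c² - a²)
m_a = ½√(2·4.7² + 2·13.6² - 13.8²)
m_a = ½√(44.18 + 369.92 - 190.44) = ½√223.66 = 7.478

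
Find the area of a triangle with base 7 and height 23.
Area = (1/2) * base * height
Area = (1/2) * 7 * 23
Area = 80.50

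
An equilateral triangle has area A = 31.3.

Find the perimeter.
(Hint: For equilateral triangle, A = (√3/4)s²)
A = (√3/4)s²  →  s² = 4A/√3 = 4·31.3/√3 = 72.2843
s = 8.50201
Perimeter = 3s = 25.51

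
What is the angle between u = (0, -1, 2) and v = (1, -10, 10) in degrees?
u·v = 30, |u|² = 5, |v|² = 201
cos θ = 30/√1005 ≈ 0.9463
θ ≈ 18.86°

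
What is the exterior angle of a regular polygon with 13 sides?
Exterior angle of a regular n-gon = 360/n
Exterior angle = 360/13
Exterior angle = 27.69 degrees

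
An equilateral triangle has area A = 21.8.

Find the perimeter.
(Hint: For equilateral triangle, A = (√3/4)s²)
A = (√3/4)s²  →  s² = 4A/√3 = 4·21.8/√3 = 50.3449
s = 7.09542
Perimeter = 3s = 21.29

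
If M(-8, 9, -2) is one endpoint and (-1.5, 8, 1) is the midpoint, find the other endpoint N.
N = (2×(-1.5) - (-8), 2×8 - 9, 2×1 - (-2)) = (5, 7, 4)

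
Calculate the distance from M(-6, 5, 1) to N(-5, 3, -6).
d = √[(1)² + (-2)² + (-7)²] = √54 = 7.348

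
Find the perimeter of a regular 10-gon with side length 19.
Perimeter = number of sides * side length
Perimeter = 10 * 19
Perimeter = 190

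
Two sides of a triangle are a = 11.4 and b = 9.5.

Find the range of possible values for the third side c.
By the triangle inequality: |a - b| < c < a + b
|11.4 - 9.5| < c < 11.4 + 9.5
1.9 < c < 20.9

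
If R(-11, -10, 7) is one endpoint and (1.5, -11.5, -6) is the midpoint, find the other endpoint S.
S = (2×1.5 - (-11), 2×(-11.5) - (-10), 2×(-6) - 7) = (14, -13, -19)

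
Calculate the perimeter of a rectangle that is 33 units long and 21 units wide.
Perimeter = 2 * (length + width)
Perimeter = 2 * (33 + 21)
Perimeter = 2 * 54
Perimeter = 108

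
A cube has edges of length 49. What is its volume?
Volume = s³
Volume = 49³
Volume = 117649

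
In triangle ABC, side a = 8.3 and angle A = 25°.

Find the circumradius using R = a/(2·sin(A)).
R = a/(2·sin(A)) = 8.3/(2·sin(25°))
R = 8.3/(2·0.422618) = 8.3/0.845237 = 9.82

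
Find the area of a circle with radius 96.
Area = pi * r²
Area = pi * 96²
Area = pi * 9216
Area = 28952.92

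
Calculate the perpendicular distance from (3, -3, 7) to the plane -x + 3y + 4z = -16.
d = |(-1)(3) + 3(-3) + 4(7) - (-16)| / √((-1)² + 3² + 4²) = 32/√26 = 6.276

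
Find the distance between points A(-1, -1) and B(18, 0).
Using the distance formula: d = sqrt((x₂-x₁)² + (y₂-y₁)²)
dx = 18 - (-1) = 19
dy = 0 - (-1) = 1
d = sqrt(19² + 1²) = sqrt(361 + 1) = sqrt(362) = 19.03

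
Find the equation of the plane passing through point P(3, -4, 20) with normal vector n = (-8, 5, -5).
d = n·P = (-8)(3) + (5)(-4) + (-5)(20) = -144
Plane: -8x + 5y - 5z = -144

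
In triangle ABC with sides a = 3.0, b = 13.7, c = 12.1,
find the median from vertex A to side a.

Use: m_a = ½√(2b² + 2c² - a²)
m_a = ½√(2·13.7² + 2·12.1² - 3.0²)
m_a = ½√(375.38 + 292.82 - 9) = ½√659.2 = 12.84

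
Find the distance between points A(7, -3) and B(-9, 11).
Using the distance formula: d = sqrt((x₂-x₁)² + (y₂-y₁)²)
dx = (-9) - 7 = -16
dy = 11 - (-3) = 14
d = sqrt((-16)² + 14²) = sqrt(256 + 196) = sqrt(452) = 21.26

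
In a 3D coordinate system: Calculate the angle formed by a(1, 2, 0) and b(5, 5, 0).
a·b = 15, |a|² = 5, |b|² = 50
cos θ = 15/√250 ≈ 0.9487
θ ≈ 18.43°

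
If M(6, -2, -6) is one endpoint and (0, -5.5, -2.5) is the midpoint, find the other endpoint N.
N = (2×0 - 6, 2×(-5.5) - (-2), 2×(-2.5) - (-6)) = (-6, -9, 1)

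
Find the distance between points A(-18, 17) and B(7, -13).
Using the distance formula: d = sqrt((x₂-x₁)² + (y₂-y₁)²)
dx = 7 - (-18) = 25
dy = (-13) - 17 = -30
d = sqrt(25² + (-30)²) = sqrt(625 + 900) = sqrt(1525) = 39.05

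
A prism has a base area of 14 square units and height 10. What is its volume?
Volume = base area * height
Volume = 14 * 10
Volume = 140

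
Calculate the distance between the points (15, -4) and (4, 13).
Using the distance formula: d = sqrt((x₂-x₁)² + (y₂-y₁)²)
dx = 4 - 15 = -11
dy = 13 - (-4) = 17
d = sqrt((-11)² + 17²) = sqrt(121 + 289) = sqrt(410) = 20.25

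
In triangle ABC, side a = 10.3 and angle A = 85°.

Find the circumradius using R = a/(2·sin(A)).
R = a/(2·sin(A)) = 10.3/(2·sin(85°))
R = 10.3/(2·0.996195) = 10.3/1.992389 = 5.17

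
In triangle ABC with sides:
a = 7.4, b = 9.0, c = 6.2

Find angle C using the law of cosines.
cos(C) = (a² + b² - c²)/(2ab)
cos(C) = (7.4² + 9.0² - 6.2²)/(2·7.4·9.0) = 97.32/133.2 = 0.730631
C = arccos(0.730631) = 43.06°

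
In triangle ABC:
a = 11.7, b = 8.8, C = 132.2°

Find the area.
Using A = ½ab·sin(C):
A = ½·11.7·8.8·sin(132.2°) = ½·102.96·0.740805 = 38.14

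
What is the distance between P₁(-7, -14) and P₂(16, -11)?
Using the distance formula: d = sqrt((x₂-x₁)² + (y₂-y₁)²)
dx = 16 - (-7) = 23
dy = (-11) - (-14) = 3
d = sqrt(23² + 3²) = sqrt(529 + 9) = sqrt(538) = 23.19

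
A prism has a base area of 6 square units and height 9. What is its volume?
Volume = base area * height
Volume = 6 * 9
Volume = 54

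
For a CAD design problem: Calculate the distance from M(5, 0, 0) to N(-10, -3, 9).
d = √[(-15)² + (-3)² + (9)²] = √315 = 17.75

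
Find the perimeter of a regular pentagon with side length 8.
Perimeter = number of sides * side length
Perimeter = 5 * 8
Perimeter = 40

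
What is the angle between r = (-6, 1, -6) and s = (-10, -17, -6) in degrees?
r·s = 79, |r|² = 73, |s|² = 425
cos θ = 79/√31025 ≈ 0.4485
θ ≈ 63.35°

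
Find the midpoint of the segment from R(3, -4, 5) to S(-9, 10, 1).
Midpoint = ((3-9)/2, (-4+10)/2, (5+1)/2) = (-3, 3, 3)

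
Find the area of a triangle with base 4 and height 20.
Area = (1/2) * base * height
Area = (1/2) * 4 * 20
Area = 40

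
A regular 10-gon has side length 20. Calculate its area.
For a regular 10-gon with side length s = 20:
Apothem a = s / (2*tan(pi/10)) = 20 / (2*tan(pi/10)) ≈ 30.7768
Perimeter P = 10 * 20 = 200
Area = (1/2) * P * a = (1/2) * 200 * 30.7768 = 3077.68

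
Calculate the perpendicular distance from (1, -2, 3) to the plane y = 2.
d = |0(1) + 1(-2) + 0(3) - (2)| / √(0² + 1² + 0²) = 4/√1 = 4.0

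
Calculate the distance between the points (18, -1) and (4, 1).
Using the distance formula: d = sqrt((x₂-x₁)² + (y₂-y₁)²)
dx = 4 - 18 = -14
dy = 1 - (-1) = 2
d = sqrt((-14)² + 2²) = sqrt(196 + 4) = sqrt(200) = 14.14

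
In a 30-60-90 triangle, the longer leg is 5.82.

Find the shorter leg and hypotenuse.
In a 30-60-90 triangle, sides are in ratio 1 : √3 : 2.
Long leg = short leg·√3  →  short leg = 5.82/√3 = 3.36
Hypotenuse = 2·(short leg) = 2·5.82/√3 = 6.72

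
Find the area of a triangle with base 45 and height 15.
Area = (1/2) * base * height
Area = (1/2) * 45 * 15
Area = 337.50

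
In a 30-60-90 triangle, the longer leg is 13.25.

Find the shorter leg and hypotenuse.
In a 30-60-90 triangle, sides are in ratio 1 : √3 : 2.
Long leg = short leg·√3  →  short leg = 13.25/√3 = 7.65
Hypotenuse = 2·(short leg) = 2·13.25/√3 = 15.3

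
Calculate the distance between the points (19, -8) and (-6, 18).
Using the distance formula: d = sqrt((x₂-x₁)² + (y₂-y₁)²)
dx = (-6) - 19 = -25
dy = 18 - (-8) = 26
d = sqrt((-25)² + 26²) = sqrt(625 + 676) = sqrt(1301) = 36.07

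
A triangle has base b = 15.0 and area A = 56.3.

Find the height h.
A = ½bh  →  h = 2A/b
h = 2·56.3/15.0 = 7.507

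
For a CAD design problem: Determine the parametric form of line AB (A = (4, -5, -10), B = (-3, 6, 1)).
Direction vector d = B - A = (-7, 11, 11)
x = 4 - 7t, y = -5 + 11t, z = -10 + 11t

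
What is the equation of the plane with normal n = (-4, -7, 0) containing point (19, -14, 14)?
d = n·P = (-4)(19) + (-7)(-14) + (0)(14) = 22
Plane: -4x - 7y = 22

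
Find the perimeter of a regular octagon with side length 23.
Perimeter = number of sides * side length
Perimeter = 8 * 23
Perimeter = 184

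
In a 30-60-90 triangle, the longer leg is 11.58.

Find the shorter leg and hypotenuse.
In a 30-60-90 triangle, sides are in ratio 1 : √3 : 2.
Long leg = short leg·√3  →  short leg = 11.58/√3 = 6.686
Hypotenuse = 2·(short leg) = 2·11.58/√3 = 13.37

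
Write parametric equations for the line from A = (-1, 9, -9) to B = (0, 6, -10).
Direction vector d = B - A = (1, -3, -1)
x = -1 + t, y = 9 - 3t, z = -9 - t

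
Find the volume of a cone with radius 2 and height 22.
Volume = (1/3) * pi * r² * h
Volume = (1/3) * pi * 2² * 22
Volume = (1/3) * pi * 4 * 22
Volume = (1/3) * pi * 88
Volume = 92.15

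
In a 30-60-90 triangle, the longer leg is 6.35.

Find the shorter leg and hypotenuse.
In a 30-60-90 triangle, sides are in ratio 1 : √3 : 2.
Long leg = short leg·√3  →  short leg = 6.35/√3 = 3.666
Hypotenuse = 2·(short leg) = 2·6.35/√3 = 7.332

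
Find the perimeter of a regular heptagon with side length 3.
Perimeter = number of sides * side length
Perimeter = 7 * 3
Perimeter = 21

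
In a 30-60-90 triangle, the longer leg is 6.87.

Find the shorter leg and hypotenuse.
In a 30-60-90 triangle, sides are in ratio 1 : √3 : 2.
Long leg = short leg·√3  →  short leg = 6.87/√3 = 3.966
Hypotenuse = 2·(short leg) = 2·6.87/√3 = 7.933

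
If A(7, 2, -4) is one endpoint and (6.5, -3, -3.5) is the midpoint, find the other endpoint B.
B = (2×6.5 - 7, 2×(-3) - 2, 2×(-3.5) - (-4)) = (6, -8, -3)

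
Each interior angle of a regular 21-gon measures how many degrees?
Interior angle of a regular n-gon = (n-2)*180/n
Interior angle = (21-2)*180/21
Interior angle = 19*180/21
Interior angle = 3420/21
Interior angle = 162.86 degrees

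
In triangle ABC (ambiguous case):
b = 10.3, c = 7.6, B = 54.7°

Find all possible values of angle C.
sin(C)/c = sin(B)/b  →  sin(C) = c·sin(B)/b = 7.6·sin(54.7°)/10.3 = 0.602199
C₁ = arcsin(0.602199) = 37.03°,  C₂ = 180° - C₁ = 142.97°
Check C₂: A = 180° - 54.7° - 142.97° = -17.67° ≤ 0, rejected
C = 37.03° (one solution)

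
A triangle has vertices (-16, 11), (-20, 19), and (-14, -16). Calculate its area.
Using the coordinate formula: Area = (1/2)|x₁(y₂-y₃) + x₂(y₃-y₁) + x₃(y₁-y₂)|
Area = (1/2)|(-16)(19-(-16)) + (-20)((-16)-11) + (-14)(11-19)|
Area = (1/2)|(-16)*35 + (-20)*(-27) + (-14)*(-8)|
Area = (1/2)|(-560) + 540 + 112|
Area = (1/2)*92 = 46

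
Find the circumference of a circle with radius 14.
Circumference = 2 * pi * r
Circumference = 2 * pi * 14
Circumference = 87.96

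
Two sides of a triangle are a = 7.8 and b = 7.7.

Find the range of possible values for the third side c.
By the triangle inequality: |a - b| < c < a + b
|7.8 - 7.7| < c < 7.8 + 7.7
0.1 < c < 15.5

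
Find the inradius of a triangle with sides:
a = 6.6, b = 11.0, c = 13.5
s = (a+b+c)/2 = (6.6+11.0+13.5)/2 = 15.55
Area = √(s(s-a)(s-b)(s-c)) = √(15.55·8.95·4.55·2.05) = 36.0296
r = Area/s = 36.0296/15.55 = 2.317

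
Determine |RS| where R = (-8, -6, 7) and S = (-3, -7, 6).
d = √[(5)² + (-1)² + (-1)²] = √27 = 5.196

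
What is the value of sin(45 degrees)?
sin(45 degrees) = sqrt(2)/2
Decimal approximation: 0.7071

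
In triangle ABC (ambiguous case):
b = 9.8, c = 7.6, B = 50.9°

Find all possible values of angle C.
sin(C)/c = sin(B)/b  →  sin(C) = c·sin(B)/b = 7.6·sin(50.9°)/9.8 = 0.601832
C₁ = arcsin(0.601832) = 37°,  C₂ = 180° - C₁ = 143°
Check C₂: A = 180° - 50.9° - 143° = -13.9° ≤ 0, rejected
C = 37° (one solution)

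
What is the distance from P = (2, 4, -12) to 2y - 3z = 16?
d = |0(2) + 2(4) + (-3)(-12) - (16)| / √(0² + 2² + (-3)²) = 28/√13 = 7.766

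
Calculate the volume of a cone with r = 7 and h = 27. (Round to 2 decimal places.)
Volume = (1/3) * pi * r² * h
Volume = (1/3) * pi * 7² * 27
Volume = (1/3) * pi * 49 * 27
Volume = (1/3) * pi * 1323
Volume = 1385.44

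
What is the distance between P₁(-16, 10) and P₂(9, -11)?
Using the distance formula: d = sqrt((x₂-x₁)² + (y₂-y₁)²)
dx = 9 - (-16) = 25
dy = (-11) - 10 = -21
d = sqrt(25² + (-21)²) = sqrt(625 + 441) = sqrt(1066) = 32.65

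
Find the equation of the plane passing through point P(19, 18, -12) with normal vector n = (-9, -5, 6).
d = n·P = (-9)(19) + (-5)(18) + (6)(-12) = -333
Plane: -9x - 5y + 6z = -333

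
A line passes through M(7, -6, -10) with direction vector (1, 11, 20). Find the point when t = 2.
P(2) = (7 + 1(2), -6 + 11(2), -10 + 20(2)) = (9, 16, 30)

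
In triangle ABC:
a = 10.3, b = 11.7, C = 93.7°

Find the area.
Using A = ½ab·sin(C):
A = ½·10.3·11.7·sin(93.7°) = ½·120.51·0.997916 = 60.13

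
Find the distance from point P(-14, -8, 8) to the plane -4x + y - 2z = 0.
d = |(-4)(-14) + 1(-8) + (-2)(8) - (0)| / √((-4)² + 1² + (-2)²) = 32/√21 = 6.983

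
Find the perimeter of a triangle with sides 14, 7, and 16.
Perimeter = sum of all sides
Perimeter = 14 + 7 + 16
Perimeter = 37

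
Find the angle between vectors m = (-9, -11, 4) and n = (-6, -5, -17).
m·n = 41, |m|² = 218, |n|² = 350
cos θ = 41/√76300 ≈ 0.1484
θ ≈ 81.46°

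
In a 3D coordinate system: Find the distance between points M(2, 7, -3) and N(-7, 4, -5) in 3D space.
d = √[(-9)² + (-3)² + (-2)²] = √94 = 9.695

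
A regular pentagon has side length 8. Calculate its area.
For a regular 5-gon with side length s = 8:
Apothem a = s / (2*tan(pi/5)) = 8 / (2*tan(pi/5)) ≈ 5.5055
Perimeter P = 5 * 8 = 40
Area = (1/2) * P * a = (1/2) * 40 * 5.5055 = 110.11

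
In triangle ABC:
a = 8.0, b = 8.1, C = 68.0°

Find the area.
Using A = ½ab·sin(C):
A = ½·8.0·8.1·sin(68.0°) = ½·64.8·0.927184 = 30.04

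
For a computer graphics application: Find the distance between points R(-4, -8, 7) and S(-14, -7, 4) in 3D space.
d = √[(-10)² + (1)² + (-3)²] = √110 = 10.49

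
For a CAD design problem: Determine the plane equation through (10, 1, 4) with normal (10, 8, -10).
d = n·P = (10)(10) + (8)(1) + (-10)(4) = 68
Plane: 10x + 8y - 10z = 68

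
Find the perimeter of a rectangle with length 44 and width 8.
Perimeter = 2 * (length + width)
Perimeter = 2 * (44 + 8)
Perimeter = 2 * 52
Perimeter = 104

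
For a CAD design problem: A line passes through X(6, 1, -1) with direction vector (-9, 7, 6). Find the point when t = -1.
P(-1) = (6 + (-9)(-1), 1 + 7(-1), -1 + 6(-1)) = (15, -6, -7)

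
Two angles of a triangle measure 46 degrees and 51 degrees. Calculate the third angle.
Sum of angles in a triangle = 180 degrees
Third angle = 180 - 46 - 51
Third angle = 83 degrees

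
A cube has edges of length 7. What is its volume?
Volume = s³
Volume = 7³
Volume = 343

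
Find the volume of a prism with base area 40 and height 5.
Volume = base area * height
Volume = 40 * 5
Volume = 200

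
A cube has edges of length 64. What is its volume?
Volume = s³
Volume = 64³
Volume = 262144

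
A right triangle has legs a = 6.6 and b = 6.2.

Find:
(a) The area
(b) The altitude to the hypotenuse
(a) Area = ½ab = ½·6.6·6.2 = 20.46
(b) Hypotenuse c = √(6.6² + 6.2²) = √82 = 9.05539
    Area = ½·c·h_c  →  h_c = 2·Area/c = 2·20.46/9.05539 = 4.519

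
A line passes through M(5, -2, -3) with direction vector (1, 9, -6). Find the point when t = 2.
P(2) = (5 + 1(2), -2 + 9(2), -3 + (-6)(2)) = (7, 16, -15)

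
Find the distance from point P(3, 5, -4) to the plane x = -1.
d = |1(3) + 0(5) + 0(-4) - (-1)| / √(1² + 0² + 0²) = 4/√1 = 4.0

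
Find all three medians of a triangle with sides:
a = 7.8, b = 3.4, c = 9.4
Using m_x = ½√(2y² + 2z² - x²):
m_a = ½√(2·3.4² + 2·9.4² - 7.8²) = ½√139 = 5.895
m_b = ½√(2·7.8² + 2·9.4² - 3.4²) = ½√286.84 = 8.468
m_c = ½√(2·7.8² + 2·3.4² - 9.4²) = ½√56.44 = 3.756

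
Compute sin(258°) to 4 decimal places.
sin(258 degrees) = -0.9781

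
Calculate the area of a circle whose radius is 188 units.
Area = pi * r²
Area = pi * 188²
Area = pi * 35344
Area = 111036.45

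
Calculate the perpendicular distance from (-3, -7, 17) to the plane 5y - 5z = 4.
d = |0(-3) + 5(-7) + (-5)(17) - (4)| / √(0² + 5² + (-5)²) = 124/√50 = 17.54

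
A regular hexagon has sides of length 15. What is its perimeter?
Perimeter = number of sides * side length
Perimeter = 6 * 15
Perimeter = 90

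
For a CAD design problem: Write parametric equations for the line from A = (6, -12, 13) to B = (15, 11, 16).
Direction vector d = B - A = (9, 23, 3)
x = 6 + 9t, y = -12 + 23t, z = 13 + 3t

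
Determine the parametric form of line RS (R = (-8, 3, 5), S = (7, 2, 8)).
Direction vector d = S - R = (15, -1, 3)
x = -8 + 15t, y = 3 - t, z = 5 + 3t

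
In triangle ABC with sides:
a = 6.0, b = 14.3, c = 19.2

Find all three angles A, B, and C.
By the law of cosines:
cos(A) = (b² + c² - a²)/(2bc) = 0.978165  →  A = 12°
cos(B) = (a² + c² - b²)/(2ac) = 0.868707  →  B = 29.69°
cos(C) = (a² + b² - c²)/(2ab) = -0.746795  →  C = 138.3°
Check: A + B + C = 180.0° ✓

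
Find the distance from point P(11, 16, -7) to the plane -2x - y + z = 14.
d = |(-2)(11) + (-1)(16) + 1(-7) - (14)| / √((-2)² + (-1)² + 1²) = 59/√6 = 24.09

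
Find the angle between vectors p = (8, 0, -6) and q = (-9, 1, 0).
p·q = -72, |p|² = 100, |q|² = 82
cos θ = -72/√8200 ≈ -0.7951
θ ≈ 142.7°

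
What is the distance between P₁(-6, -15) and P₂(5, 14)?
Using the distance formula: d = sqrt((x₂-x₁)² + (y₂-y₁)²)
dx = 5 - (-6) = 11
dy = 14 - (-15) = 29
d = sqrt(11² + 29²) = sqrt(121 + 841) = sqrt(962) = 31.02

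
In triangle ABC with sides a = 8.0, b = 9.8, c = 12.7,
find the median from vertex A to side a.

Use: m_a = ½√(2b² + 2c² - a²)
m_a = ½√(2·9.8² + 2·12.7² - 8.0²)
m_a = ½√(192.08 + 322.58 - 64) = ½√450.66 = 10.61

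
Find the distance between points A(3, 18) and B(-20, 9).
Using the distance formula: d = sqrt((x₂-x₁)² + (y₂-y₁)²)
dx = (-20) - 3 = -23
dy = 9 - 18 = -9
d = sqrt((-23)² + (-9)²) = sqrt(529 + 81) = sqrt(610) = 24.70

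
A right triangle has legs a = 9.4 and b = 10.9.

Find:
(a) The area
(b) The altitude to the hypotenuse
(a) Area = ½ab = ½·9.4·10.9 = 51.23
(b) Hypotenuse c = √(9.4² + 10.9²) = √207.17 = 14.3934
    Area = ½·c·h_c  →  h_c = 2·Area/c = 2·51.23/14.3934 = 7.119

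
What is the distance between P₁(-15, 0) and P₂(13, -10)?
Using the distance formula: d = sqrt((x₂-x₁)² + (y₂-y₁)²)
dx = 13 - (-15) = 28
dy = (-10) - 0 = -10
d = sqrt(28² + (-10)²) = sqrt(784 + 100) = sqrt(884) = 29.73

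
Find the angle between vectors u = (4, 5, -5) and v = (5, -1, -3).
u·v = 30, |u|² = 66, |v|² = 35
cos θ = 30/√2310 ≈ 0.6242
θ ≈ 51.38°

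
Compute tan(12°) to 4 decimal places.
tan(12 degrees) = 0.2126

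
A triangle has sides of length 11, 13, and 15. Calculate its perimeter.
Perimeter = sum of all sides
Perimeter = 11 + 13 + 15
Perimeter = 39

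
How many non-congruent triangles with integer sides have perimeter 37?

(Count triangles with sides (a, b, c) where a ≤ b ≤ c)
With a ≤ b ≤ c and a + b + c = 37, the triangle inequality a + b > c gives c < 37/2, so c ≤ 18.
Iterate a from 1 to ⌊p/3⌋ = 12; for each a, b ranges from a to ⌊(p−a)/2⌋ with c = p − a − b, keeping only c ≥ b.
Triples: (1, 18, 18), (2, 17, 18), (3, 16, 18), …
Count = 33 triangles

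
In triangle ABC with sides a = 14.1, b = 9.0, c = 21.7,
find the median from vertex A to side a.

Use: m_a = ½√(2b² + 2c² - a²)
m_a = ½√(2·9.0² + 2·21.7² - 14.1²)
m_a = ½√(162 + 941.78 - 198.81) = ½√904.97 = 15.04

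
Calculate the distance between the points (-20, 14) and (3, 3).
Using the distance formula: d = sqrt((x₂-x₁)² + (y₂-y₁)²)
dx = 3 - (-20) = 23
dy = 3 - 14 = -11
d = sqrt(23² + (-11)²) = sqrt(529 + 121) = sqrt(650) = 25.50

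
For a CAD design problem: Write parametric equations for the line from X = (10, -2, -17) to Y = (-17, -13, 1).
Direction vector d = Y - X = (-27, -11, 18)
x = 10 - 27t, y = -2 - 11t, z = -17 + 18t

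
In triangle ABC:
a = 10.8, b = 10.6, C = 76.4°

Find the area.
Using A = ½ab·sin(C):
A = ½·10.8·10.6·sin(76.4°) = ½·114.48·0.971961 = 55.64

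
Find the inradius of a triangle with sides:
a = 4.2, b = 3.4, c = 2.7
s = (a+b+c)/2 = (4.2+3.4+2.7)/2 = 5.15
Area = √(s(s-a)(s-b)(s-c)) = √(5.15·0.95·1.75·2.45) = 4.58002
r = Area/s = 4.58002/5.15 = 0.8893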